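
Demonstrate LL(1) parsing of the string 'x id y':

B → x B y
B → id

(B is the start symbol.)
LL(1) parsing maintains a stack (initially the start symbol over $) and the input. At each step: if the stack top is a terminal, match it against the current input token; if it is a non-terminal N, replace it with the RHS of M[N, lookahead] (the unique production whose predict set contains the lookahead).

Stack is shown with the top on the left.

Stack    Input     Action
-------------------------
B $      x id y $  output B → x B y
x B y $  x id y $  match 'x'
B y $    id y $    output B → id
id y $   id y $    match 'id'
y $      y $       match 'y'
$        $         accept

The string is accepted.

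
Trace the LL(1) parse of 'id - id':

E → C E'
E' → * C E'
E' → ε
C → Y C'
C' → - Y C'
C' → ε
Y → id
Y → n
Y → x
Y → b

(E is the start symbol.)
LL(1) parsing maintains a stack (initially the start symbol over $) and the input. At each step: if the stack top is a terminal, match it against the current input token; if it is a non-terminal N, replace it with the RHS of M[N, lookahead] (the unique production whose predict set contains the lookahead).

Stack is shown with the top on the left.

Stack        Input      Action
------------------------------
E $          id - id $  output E → C E'
C E' $       id - id $  output C → Y C'
Y C' E' $    id - id $  output Y → id
id C' E' $   id - id $  match 'id'
C' E' $      - id $     output C' → - Y C'
- Y C' E' $  - id $     match '-'
Y C' E' $    id $       output Y → id
id C' E' $   id $       match 'id'
C' E' $      $          output C' → ε
E' $         $          output E' → ε
$            $          accept

The string is accepted.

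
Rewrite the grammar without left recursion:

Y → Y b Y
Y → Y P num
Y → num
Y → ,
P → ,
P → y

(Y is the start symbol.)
Y is directly left-recursive. The standard transformation for
  A → A α₁ | ... | A α_m | β₁ | ... | β_n
is
  A  → β₁ A' | ... | β_n A'
  A' → α₁ A' | ... | α_m A' | ε

Y → num becomes Y → num Y'
Y → , becomes Y → , Y'
Y → Y b Y becomes Y' → b Y Y'
Y → Y P num becomes Y' → P num Y'
Add Y' → ε

Productions for other non-terminals are unchanged:
  P → ,
  P → y

Resulting grammar:
Y → num Y'
Y → , Y'
Y' → b Y Y'
Y' → P num Y'
Y' → ε
P → ,
P → y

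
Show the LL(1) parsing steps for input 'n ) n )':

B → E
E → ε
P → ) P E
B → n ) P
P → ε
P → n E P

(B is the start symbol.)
LL(1) parsing maintains a stack (initially the start symbol over $) and the input. At each step: if the stack top is a terminal, match it against the current input token; if it is a non-terminal N, replace it with the RHS of M[N, lookahead] (the unique production whose predict set contains the lookahead).

Stack is shown with the top on the left.

Stack    Input      Action
--------------------------
B $      n ) n ) $  output B → n ) P
n ) P $  n ) n ) $  match 'n'
) P $    ) n ) $    match ')'
P $      n ) $      output P → n E P
n E P $  n ) $      match 'n'
E P $    ) $        output E → ε
P $      ) $        output P → ) P E
) P E $  ) $        match ')'
P E $    $          output P → ε
E $      $          output E → ε
$        $          accept

The string is accepted.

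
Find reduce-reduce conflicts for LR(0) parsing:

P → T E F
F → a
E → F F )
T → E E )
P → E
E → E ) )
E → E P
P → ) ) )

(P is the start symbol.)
No reduce-reduce conflicts

A reduce-reduce conflict occurs when an LR(0) state has two complete items [A → α .] and [B → β .] — both call for a reduction, and with no lookahead the parser cannot choose between them.

Augment with P' → P and build the canonical LR(0) collection (I0 = CLOSURE({[P' → . P]}), then GOTO on every symbol after a dot until no new states appear). It has 18 states:
  I0: { [E → . E ) )], [E → . E P], [E → . F F )], [F → . a], [P → . ) ) )], [P → . E], [P → . T E F], [P' → . P], [T → . E E )] }  — shift
  I1: { [P → ) . ) )] }  — shift
  I2: { [E → . E ) )], [E → . E P], [E → . F F )], [E → E . ) )], [E → E . P], [F → . a], [P → . ) ) )], [P → . E], [P → . T E F], [P → E .], [T → . E E )], [T → E . E )] }  — shift, reduce
  I3: { [E → F . F )], [F → . a] }  — shift
  I4: { [P' → P .] }  — accept
  I5: { [E → . E ) )], [E → . E P], [E → . F F )], [F → . a], [P → T . E F] }  — shift
  I6: { [F → a .] }  — reduce
  I7: { [E → . E ) )], [E → . E P], [E → . F F )], [E → E . ) )], [E → E . P], [F → . a], [P → . ) ) )], [P → . E], [P → . T E F], [P → T E . F], [T → . E E )] }  — shift
  I8: { [E → E ) . )], [P → ) . ) )] }  — shift
  I9: { [E → F . F )], [F → . a], [P → T E F .] }  — shift, reduce
  I10: { [E → E P .] }  — reduce
  I11: { [E → F F . )] }  — shift
  I12: { [E → F F ) .] }  — reduce
  I13: { [E → E ) ) .], [P → ) ) . )] }  — shift, reduce
  I14: { [P → ) ) ) .] }  — reduce
  I15: { [E → . E ) )], [E → . E P], [E → . F F )], [E → E . ) )], [E → E . P], [F → . a], [P → . ) ) )], [P → . E], [P → . T E F], [P → E .], [T → . E E )], [T → E . E )], [T → E E . )] }  — shift, reduce
  I16: { [E → E ) . )], [P → ) . ) )], [T → E E ) .] }  — shift, reduce
  I17: { [P → ) ) . )] }  — shift

No state contains more than one complete item.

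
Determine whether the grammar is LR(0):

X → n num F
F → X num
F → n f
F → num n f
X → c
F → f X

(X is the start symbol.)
A grammar is LR(0) if no state in the canonical LR(0) collection has:
  - both a shift item (dot before a terminal) and a complete item (shift-reduce conflict), or
  - two or more complete items (reduce-reduce conflict; the accept item [X' → X .] counts as a complete item here).

Augment with X' → X and build the canonical LR(0) collection (I0 = CLOSURE({[X' → . X]}), then GOTO on every symbol after a dot until no new states appear). It has 15 states:
  I0: { [X → . c], [X → . n num F], [X' → . X] }  — shift
  I1: { [X' → X .] }  — accept
  I2: { [X → c .] }  — reduce
  I3: { [X → n . num F] }  — shift
  I4: { [F → . X num], [F → . f X], [F → . n f], [F → . num n f], [X → . c], [X → . n num F], [X → n num . F] }  — shift
  I5: { [X → n num F .] }  — reduce
  I6: { [F → X . num] }  — shift
  I7: { [F → f . X], [X → . c], [X → . n num F] }  — shift
  I8: { [F → n . f], [X → n . num F] }  — shift
  I9: { [F → num . n f] }  — shift
  I10: { [F → num n . f] }  — shift
  I11: { [F → num n f .] }  — reduce
  I12: { [F → n f .] }  — reduce
  I13: { [F → f X .] }  — reduce
  I14: { [F → X num .] }  — reduce

Every state is either a pure shift/goto state or contains exactly one complete item and nothing to shift — no conflicts. The grammar is LR(0).

Answer: Yes, the grammar is LR(0)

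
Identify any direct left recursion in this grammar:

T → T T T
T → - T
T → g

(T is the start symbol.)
T → T T T: LEFT RECURSIVE (starts with T)
T → - T: starts with '-'
T → g: starts with g

The grammar has direct left recursion on: T.

Answer: Yes, T is left-recursive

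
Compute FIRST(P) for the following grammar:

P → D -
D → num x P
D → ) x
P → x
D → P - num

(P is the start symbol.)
{ ')', 'num', 'x' }

To compute FIRST(P), examine every production with P on the left-hand side, reading each right-hand side left to right until a non-nullable symbol is reached.

FIRST sets of the other non-terminals involved (by the same procedure, iterated to a fixed point):
  FIRST(D) = { ')', 'num', 'x' }

From P → D -:
  - D is a non-terminal: add FIRST(D) \ {ε} = { ')', 'num', 'x' }
    D is not nullable, so stop
From P → x:
  - x is a terminal: add 'x' and stop

Collecting: FIRST(P) = { ')', 'num', 'x' }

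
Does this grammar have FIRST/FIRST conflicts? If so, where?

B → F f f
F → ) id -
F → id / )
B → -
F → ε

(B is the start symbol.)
No FIRST/FIRST conflicts.

A FIRST/FIRST conflict occurs when two productions N → α and N → β for the same non-terminal have FIRST(α) ∩ FIRST(β) ≠ ∅ (with ε ∈ FIRST of a nullable right-hand side, so two nullable alternatives also conflict).

FIRST sets of the non-terminals at (or reachable through a nullable prefix from) the front of some alternative:
  FIRST(F) = { ')', 'id', ε }

Productions for B:
  B → F f f: FIRST = { ')', 'f', 'id' }
  B → -: FIRST = { '-' }
Productions for F:
  F → ) id -: FIRST = { ')' }
  F → id / ): FIRST = { 'id' }
  F → ε: FIRST = { ε }

All alternatives of each non-terminal have pairwise disjoint FIRST sets.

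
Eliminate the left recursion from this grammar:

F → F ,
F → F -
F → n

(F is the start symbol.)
F is directly left-recursive. The standard transformation for
  A → A α₁ | ... | A α_m | β₁ | ... | β_n
is
  A  → β₁ A' | ... | β_n A'
  A' → α₁ A' | ... | α_m A' | ε

F → n becomes F → n F'
F → F , becomes F' → , F'
F → F - becomes F' → - F'
Add F' → ε

Resulting grammar:
F → n F'
F' → , F'
F' → - F'
F' → ε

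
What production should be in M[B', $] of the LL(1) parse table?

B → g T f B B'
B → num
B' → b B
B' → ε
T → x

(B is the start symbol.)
B' → ε

To find M[B', $], we find productions for B' where $ is in the predict set (PREDICT(N → α) = (FIRST(α) \ {ε}) ∪ (FOLLOW(N) if α ⇒* ε)).

Relevant sets:
  FOLLOW(B') = { $, 'b' }

B' → b B: PREDICT = { 'b' }
B' → ε: PREDICT = { $, 'b' }
  $ is in predict set, so this production goes in M[B', $]

M[B', $] = B' → ε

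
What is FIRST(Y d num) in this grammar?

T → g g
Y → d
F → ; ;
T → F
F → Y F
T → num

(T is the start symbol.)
FIRST sets of the non-terminals involved (from the grammar, by fixed-point iteration):
  FIRST(Y) = { 'd' }

To compute FIRST(Y d num), process the symbols left to right:
Symbol Y is a non-terminal. Add FIRST(Y) \ {ε} = { 'd' }
Y is not nullable (ε ∉ FIRST(Y)), so stop here.
FIRST(Y d num) = { 'd' }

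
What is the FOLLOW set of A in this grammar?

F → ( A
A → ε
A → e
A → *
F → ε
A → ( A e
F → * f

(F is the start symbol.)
In F → ( A: A is at the end, add FOLLOW(F)
In A → ( A e: A is followed by e, add FIRST(e) \ {ε} = { 'e' }

The FOLLOW sets referred to above (computed the same way, to a fixed point):
  FOLLOW(F) = { $ }

Taking the union: FOLLOW(A) = { $, 'e' }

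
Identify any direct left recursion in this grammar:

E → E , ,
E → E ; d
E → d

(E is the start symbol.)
E → E , ,: LEFT RECURSIVE (starts with E)
E → E ; d: LEFT RECURSIVE (starts with E)
E → d: starts with d

The grammar has direct left recursion on: E.

Answer: Yes, E is left-recursive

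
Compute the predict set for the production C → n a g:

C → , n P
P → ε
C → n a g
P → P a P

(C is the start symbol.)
PREDICT(C → n a g) = (FIRST(RHS) \ {ε}) ∪ (FOLLOW(C) if ε ∈ FIRST(RHS), i.e. RHS ⇒* ε)
FIRST(n a g) = { 'n' }
ε ∉ FIRST(n a g), so FOLLOW(C) is not added.
PREDICT(C → n a g) = { 'n' }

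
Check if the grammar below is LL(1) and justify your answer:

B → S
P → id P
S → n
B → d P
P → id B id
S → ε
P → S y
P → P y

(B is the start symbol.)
No. Predict set conflict for P: { 'id' }

Relevant sets:
  FIRST(S) = { 'n', ε }
  FIRST(P) = { 'id', 'n', 'y' }
  FOLLOW(B) = { $, 'id' }
  FOLLOW(S) = { $, 'id', 'y' }

For B:
  PREDICT(B → S) = { $, 'id', 'n' }
  PREDICT(B → d P) = { 'd' }
For P:
  PREDICT(P → id P) = { 'id' }
  PREDICT(P → id B id) = { 'id' }
  PREDICT(P → S y) = { 'n', 'y' }
  PREDICT(P → P y) = { 'id', 'n', 'y' }
For S:
  PREDICT(S → n) = { 'n' }
  PREDICT(S → ε) = { $, 'id', 'y' }

Conflict found: Predict set conflict for P: { 'id' }
The grammar is NOT LL(1).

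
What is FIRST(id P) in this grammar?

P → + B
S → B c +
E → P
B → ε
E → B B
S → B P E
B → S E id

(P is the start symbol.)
To compute FIRST(id P), process the symbols left to right:
Symbol id is a terminal. Add 'id' and stop.
FIRST(id P) = { 'id' }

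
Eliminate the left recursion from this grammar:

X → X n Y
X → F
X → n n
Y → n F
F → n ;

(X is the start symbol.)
X → F X'
X → n n X'
X' → n Y X'
X' → ε
Y → n F
F → n ;

X is directly left-recursive. The standard transformation for
  A → A α₁ | ... | A α_m | β₁ | ... | β_n
is
  A  → β₁ A' | ... | β_n A'
  A' → α₁ A' | ... | α_m A' | ε

X → F becomes X → F X'
X → n n becomes X → n n X'
X → X n Y becomes X' → n Y X'
Add X' → ε

Productions for other non-terminals are unchanged:
  Y → n F
  F → n ;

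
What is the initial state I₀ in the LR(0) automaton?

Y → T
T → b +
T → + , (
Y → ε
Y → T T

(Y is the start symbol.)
First, augment the grammar with Y' → Y
I₀ = CLOSURE({ [Y' → . Y] }):
  [Y' → . Y] has the dot before Y: add [Y → . T], [Y → .], [Y → . T T]
  [Y → . T] has the dot before T: add [T → . b +], [T → . + , (]
No further items can be added.

I₀ = { [T → . + , (], [T → . b +], [Y → . T T], [Y → . T], [Y → .], [Y' → . Y] }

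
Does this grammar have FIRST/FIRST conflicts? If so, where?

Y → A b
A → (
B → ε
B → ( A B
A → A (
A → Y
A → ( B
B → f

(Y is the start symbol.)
Yes. A → '(' / A → A '(' on { '(' }; A → '(' / A → Y on { '(' }; A → '(' / A → '(' B on { '(' }; A → A '(' / A → Y on { '(' }; A → A '(' / A → '(' B on { '(' }; A → Y / A → '(' B on { '(' }

A FIRST/FIRST conflict occurs when two productions N → α and N → β for the same non-terminal have FIRST(α) ∩ FIRST(β) ≠ ∅ (with ε ∈ FIRST of a nullable right-hand side, so two nullable alternatives also conflict).

FIRST sets of the non-terminals at (or reachable through a nullable prefix from) the front of some alternative:
  FIRST(A) = { '(' }
  FIRST(Y) = { '(' }

Productions for A:
  A → (: FIRST = { '(' }
  A → A (: FIRST = { '(' }
  A → Y: FIRST = { '(' }
  A → ( B: FIRST = { '(' }
Productions for B:
  B → ε: FIRST = { ε }
  B → ( A B: FIRST = { '(' }
  B → f: FIRST = { 'f' }
Y has only one production, so no FIRST/FIRST conflict is possible there.

Conflict for A: A → ( and A → A (
  Overlap: { '(' }
Conflict for A: A → ( and A → Y
  Overlap: { '(' }
Conflict for A: A → ( and A → ( B
  Overlap: { '(' }
Conflict for A: A → A ( and A → Y
  Overlap: { '(' }
Conflict for A: A → A ( and A → ( B
  Overlap: { '(' }
Conflict for A: A → Y and A → ( B
  Overlap: { '(' }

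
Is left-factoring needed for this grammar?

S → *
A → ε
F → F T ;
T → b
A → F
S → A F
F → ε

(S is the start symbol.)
Left-factoring is needed when two productions for the same non-terminal
share a common prefix on the right-hand side.

Productions for S:
  S → *
  S → A F
Productions for A:
  A → ε
  A → F
Productions for F:
  F → F T ;
  F → ε

No common prefixes found.

Answer: No, left-factoring is not needed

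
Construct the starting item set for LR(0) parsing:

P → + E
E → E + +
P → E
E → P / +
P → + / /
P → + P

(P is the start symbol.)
{ [E → . E + +], [E → . P / +], [P → . + / /], [P → . + E], [P → . + P], [P → . E], [P' → . P] }

First, augment the grammar with P' → P
I₀ = CLOSURE({ [P' → . P] }):
  [P' → . P] has the dot before P: add [P → . + E], [P → . E], [P → . + / /], [P → . + P]
  [P → . E] has the dot before E: add [E → . E + +], [E → . P / +]
No further items can be added.

I₀ = { [E → . E + +], [E → . P / +], [P → . + / /], [P → . + E], [P → . + P], [P → . E], [P' → . P] }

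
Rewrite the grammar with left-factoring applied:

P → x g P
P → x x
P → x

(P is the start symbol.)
Left-factoring transforms A → αβ₁ | αβ₂ into A → αA' and A' → β₁ | β₂
(α is the longest common prefix among the alternatives). Repeat until
no nonterminal has two alternatives with a common prefix.

Round 1: P has alternatives sharing prefix 'x'. Introduce P': P → x P'
  Add: P' → g P
  Add: P' → x
  Add: P' → ε

No remaining common prefixes — done.

Resulting grammar:
P → x P'
P' → g P
P' → x
P' → ε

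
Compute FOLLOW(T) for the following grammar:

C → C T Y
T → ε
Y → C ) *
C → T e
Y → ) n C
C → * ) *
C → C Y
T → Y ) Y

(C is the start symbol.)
In C → C T Y: T is followed by Y, add FIRST(Y) \ {ε} = { ')', '*', 'e' }
In C → T e: T is followed by e, add FIRST(e) \ {ε} = { 'e' }

Taking the union: FOLLOW(T) = { ')', '*', 'e' }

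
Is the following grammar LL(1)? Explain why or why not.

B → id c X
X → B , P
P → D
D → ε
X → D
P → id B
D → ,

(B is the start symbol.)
A grammar is LL(1) if for each non-terminal N with multiple productions, the predict sets of those productions are pairwise disjoint, where PREDICT(N → α) = (FIRST(α) \ {ε}) ∪ (FOLLOW(N) if α ⇒* ε).

Relevant sets:
  FIRST(B) = { 'id' }
  FIRST(D) = { ',', ε }
  FOLLOW(X) = { $, ',' }
  FOLLOW(P) = { $, ',' }
  FOLLOW(D) = { $, ',' }

For X:
  PREDICT(X → B ',' P) = { 'id' }
  PREDICT(X → D) = { $, ',' }
For P:
  PREDICT(P → D) = { $, ',' }
  PREDICT(P → id B) = { 'id' }
For D:
  PREDICT(D → ε) = { $, ',' }
  PREDICT(D → ',') = { ',' }
B has a single production, so nothing to check there.

Conflict found: Predict set conflict for D: { ',' }
The grammar is NOT LL(1).

Answer: No. Predict set conflict for D: { ',' }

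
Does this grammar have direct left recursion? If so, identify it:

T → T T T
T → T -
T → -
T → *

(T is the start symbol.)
Direct left recursion occurs when N → N α for some non-terminal N (the right-hand side begins with the left-hand side itself).

T → T T T: LEFT RECURSIVE (starts with T)
T → T -: LEFT RECURSIVE (starts with T)
T → -: starts with '-'
T → *: starts with '*'

The grammar has direct left recursion on: T.

Answer: Yes, T is left-recursive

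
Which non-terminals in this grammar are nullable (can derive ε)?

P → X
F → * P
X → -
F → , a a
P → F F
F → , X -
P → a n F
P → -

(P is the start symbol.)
None

There are no ε-productions, so no non-terminal can derive ε.
No non-terminals are nullable.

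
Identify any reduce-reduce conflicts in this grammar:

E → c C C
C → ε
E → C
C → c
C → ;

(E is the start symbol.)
Yes — I4: [C → .] vs [C → c .]

Augment with E' → E and build the canonical LR(0) collection (I0 = CLOSURE({[E' → . E]}), then GOTO on every symbol after a dot until no new states appear). It has 8 states:
  I0: { [C → . ;], [C → . c], [C → .], [E → . C], [E → . c C C], [E' → . E] }  — shift, reduce
  I1: { [C → ; .] }  — reduce
  I2: { [E → C .] }  — reduce
  I3: { [E' → E .] }  — accept
  I4: { [C → . ;], [C → . c], [C → .], [C → c .], [E → c . C C] }  — shift, 2 reduces
  I5: { [C → . ;], [C → . c], [C → .], [E → c C . C] }  — shift, reduce
  I6: { [C → c .] }  — reduce
  I7: { [E → c C C .] }  — reduce

I4 contains complete items [C → .], [C → c .] — reduce-reduce conflict.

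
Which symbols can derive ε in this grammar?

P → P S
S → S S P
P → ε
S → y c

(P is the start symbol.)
{ 'P' }

ε-productions: P → ε
So P is immediately nullable.
No further non-terminal can be added: every production for the remaining non-terminals contains a terminal or a non-nullable non-terminal.
Nullable = { 'P' }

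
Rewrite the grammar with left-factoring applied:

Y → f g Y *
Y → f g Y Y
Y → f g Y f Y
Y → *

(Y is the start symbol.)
Y → f g Y Y'
Y' → *
Y' → Y
Y' → f Y
Y → *

Left-factoring transforms A → αβ₁ | αβ₂ into A → αA' and A' → β₁ | β₂
(α is the longest common prefix among the alternatives). Repeat until
no nonterminal has two alternatives with a common prefix.

Round 1: Y has alternatives sharing prefix 'f g Y'. Introduce Y': Y → f g Y Y'
  Add: Y' → *
  Add: Y' → Y
  Add: Y' → f Y

No remaining common prefixes — done.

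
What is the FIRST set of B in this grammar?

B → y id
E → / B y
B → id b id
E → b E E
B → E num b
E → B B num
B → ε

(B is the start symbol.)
{ '/', 'b', 'id', 'num', 'y', ε }

To compute FIRST(B), examine every production with B on the left-hand side, reading each right-hand side left to right until a non-nullable symbol is reached.

FIRST sets of the other non-terminals involved (by the same procedure, iterated to a fixed point):
  FIRST(E) = { '/', 'b', 'id', 'num', 'y' }

From B → y id:
  - y is a terminal: add 'y' and stop
From B → id b id:
  - id is a terminal: add 'id' and stop
From B → E num b:
  - E is a non-terminal: add FIRST(E) \ {ε} = { '/', 'b', 'id', 'num', 'y' }
    E is not nullable, so stop
From B → ε:
  - ε-production, so ε ∈ FIRST(B)

Collecting: FIRST(B) = { '/', 'b', 'id', 'num', 'y', ε }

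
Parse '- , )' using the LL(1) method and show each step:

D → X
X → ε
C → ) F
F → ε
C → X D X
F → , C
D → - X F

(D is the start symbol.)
Stack is shown with the top on the left.

Stack    Input    Action
------------------------
D $      - , ) $  output D → - X F
- X F $  - , ) $  match '-'
X F $    , ) $    output X → ε
F $      , ) $    output F → , C
, C $    , ) $    match ','
C $      ) $      output C → ) F
) F $    ) $      match ')'
F $      $        output F → ε
$        $        accept

The string is accepted.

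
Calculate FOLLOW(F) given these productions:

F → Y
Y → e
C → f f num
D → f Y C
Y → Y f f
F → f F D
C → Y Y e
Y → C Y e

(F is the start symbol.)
{ $, 'f' }

F is the start symbol, so $ ∈ FOLLOW(F).
In F → f F D: F is followed by D, add FIRST(D) \ {ε} = { 'f' }

Taking the union: FOLLOW(F) = { $, 'f' }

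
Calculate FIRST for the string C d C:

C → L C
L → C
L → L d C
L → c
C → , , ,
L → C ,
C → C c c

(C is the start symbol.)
FIRST sets of the non-terminals involved (from the grammar, by fixed-point iteration):
  FIRST(C) = { ',', 'c' }

To compute FIRST(C d C), process the symbols left to right:
Symbol C is a non-terminal. Add FIRST(C) \ {ε} = { ',', 'c' }
C is not nullable (ε ∉ FIRST(C)), so stop here.
FIRST(C d C) = { ',', 'c' }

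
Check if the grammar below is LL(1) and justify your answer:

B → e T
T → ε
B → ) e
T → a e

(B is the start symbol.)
A grammar is LL(1) if for each non-terminal N with multiple productions, the predict sets of those productions are pairwise disjoint, where PREDICT(N → α) = (FIRST(α) \ {ε}) ∪ (FOLLOW(N) if α ⇒* ε).

Relevant sets:
  FOLLOW(T) = { $ }

For B:
  PREDICT(B → e T) = { 'e' }
  PREDICT(B → ')' e) = { ')' }
For T:
  PREDICT(T → ε) = { $ }
  PREDICT(T → a e) = { 'a' }

All predict sets are disjoint. The grammar IS LL(1).

Answer: Yes, the grammar is LL(1).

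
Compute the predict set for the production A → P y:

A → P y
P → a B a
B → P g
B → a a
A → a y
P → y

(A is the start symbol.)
PREDICT(A → P y) = (FIRST(RHS) \ {ε}) ∪ (FOLLOW(A) if ε ∈ FIRST(RHS), i.e. RHS ⇒* ε)
FIRST(P) = { 'a', 'y' }
FIRST(P y) = { 'a', 'y' }
ε ∉ FIRST(P y), so FOLLOW(A) is not added.
PREDICT(A → P y) = { 'a', 'y' }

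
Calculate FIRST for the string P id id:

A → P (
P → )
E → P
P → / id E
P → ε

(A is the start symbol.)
FIRST sets of the non-terminals involved (from the grammar, by fixed-point iteration):
  FIRST(P) = { ')', '/', ε }

To compute FIRST(P id id), process the symbols left to right:
Symbol P is a non-terminal. Add FIRST(P) \ {ε} = { ')', '/' }
P is nullable (ε ∈ FIRST(P)), continue to the next symbol.
Symbol id is a terminal. Add 'id' and stop.
FIRST(P id id) = { ')', '/', 'id' }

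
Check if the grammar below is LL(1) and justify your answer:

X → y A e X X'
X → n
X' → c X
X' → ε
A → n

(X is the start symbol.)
No. Predict set conflict for X': { 'c' }

Relevant sets:
  FOLLOW(X') = { $, 'c' }

For X:
  PREDICT(X → y A e X X') = { 'y' }
  PREDICT(X → n) = { 'n' }
For X':
  PREDICT(X' → c X) = { 'c' }
  PREDICT(X' → ε) = { $, 'c' }
A has a single production, so nothing to check there.

Conflict found: Predict set conflict for X': { 'c' }
The grammar is NOT LL(1).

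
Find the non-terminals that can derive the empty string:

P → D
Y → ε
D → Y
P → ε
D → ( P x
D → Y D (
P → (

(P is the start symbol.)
{ 'D', 'P', 'Y' }

A non-terminal is nullable if it can derive ε (the empty string): either it has an ε-production, or it has a production whose right-hand side consists entirely of nullable non-terminals.

ε-productions: Y → ε, P → ε
So Y, P are immediately nullable.
D → Y: every symbol on the right is nullable, so D is nullable too.
Every non-terminal is now nullable.
Nullable = { 'D', 'P', 'Y' }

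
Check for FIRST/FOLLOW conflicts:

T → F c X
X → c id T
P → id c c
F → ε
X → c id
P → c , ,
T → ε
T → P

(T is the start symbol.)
Nullable non-terminals: F, T.
FIRST sets used below: FIRST(F) = { ε }, FIRST(P) = { 'c', 'id' }
F has a nullable alternative but only one production, so nothing to check.

T: nullable alternative(s) T → ε; FOLLOW(T) = { $ }
  T → F c X: FIRST \ {ε} = { 'c' } — disjoint from FOLLOW(T)
  T → ε: FIRST \ {ε} = { } — this is the only nullable alternative, skip
  T → P: FIRST \ {ε} = { 'c', 'id' } — disjoint from FOLLOW(T)

P, X have no nullable alternative, so no FIRST/FOLLOW check is needed there.

No FIRST/FOLLOW conflicts found.

Answer: No FIRST/FOLLOW conflicts.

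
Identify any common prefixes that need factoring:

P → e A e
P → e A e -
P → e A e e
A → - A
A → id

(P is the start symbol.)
Left-factoring is needed when two productions for the same non-terminal
share a common prefix on the right-hand side.

Productions for P:
  P → e A e
  P → e A e -
  P → e A e e
Productions for A:
  A → - A
  A → id

Found common prefix 'e A e' in productions for P

Answer: Yes, P has productions with common prefix 'e A e'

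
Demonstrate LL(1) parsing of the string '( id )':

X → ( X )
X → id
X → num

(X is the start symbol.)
Stack is shown with the top on the left.

Stack    Input     Action
-------------------------
X $      ( id ) $  output X → ( X )
( X ) $  ( id ) $  match '('
X ) $    id ) $    output X → id
id ) $   id ) $    match 'id'
) $      ) $       match ')'
$        $         accept

The string is accepted.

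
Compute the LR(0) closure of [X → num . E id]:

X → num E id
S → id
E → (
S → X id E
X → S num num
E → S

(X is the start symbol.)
{ [E → . (], [E → . S], [S → . X id E], [S → . id], [X → . S num num], [X → . num E id], [X → num . E id] }

To compute CLOSURE, for each item [A → α.Bβ] where B is a non-terminal, add [B → .γ] for all productions B → γ; repeat for the newly added items until nothing changes.

Start with: [X → num . E id]
  [X → num . E id] has the dot before E: add [E → . (], [E → . S]
  [E → . S] has the dot before S: add [S → . id], [S → . X id E]
  [S → . X id E] has the dot before X: add [X → . num E id], [X → . S num num]
No further items can be added.

CLOSURE = { [E → . (], [E → . S], [S → . X id E], [S → . id], [X → . S num num], [X → . num E id], [X → num . E id] }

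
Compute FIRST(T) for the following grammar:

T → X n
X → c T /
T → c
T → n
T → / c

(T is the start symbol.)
FIRST sets of the other non-terminals involved (by the same procedure, iterated to a fixed point):
  FIRST(X) = { 'c' }

From T → X n:
  - X is a non-terminal: add FIRST(X) \ {ε} = { 'c' }
    X is not nullable, so stop
From T → c:
  - c is a terminal: add 'c' and stop
From T → n:
  - n is a terminal: add 'n' and stop
From T → / c:
  - '/' is a terminal: add '/' and stop

Collecting: FIRST(T) = { '/', 'c', 'n' }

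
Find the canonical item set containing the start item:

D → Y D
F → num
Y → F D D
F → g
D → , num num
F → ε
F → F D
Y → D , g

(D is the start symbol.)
{ [D → . , num num], [D → . Y D], [D' → . D], [F → . F D], [F → . g], [F → . num], [F → .], [Y → . D , g], [Y → . F D D] }

First, augment the grammar with D' → D
I₀ = CLOSURE({ [D' → . D] }):
  [D' → . D] has the dot before D: add [D → . Y D], [D → . , num num]
  [D → . Y D] has the dot before Y: add [Y → . F D D], [Y → . D , g]
  [Y → . F D D] has the dot before F: add [F → . num], [F → . g], [F → .], [F → . F D]
No further items can be added.

I₀ = { [D → . , num num], [D → . Y D], [D' → . D], [F → . F D], [F → . g], [F → . num], [F → .], [Y → . D , g], [Y → . F D D] }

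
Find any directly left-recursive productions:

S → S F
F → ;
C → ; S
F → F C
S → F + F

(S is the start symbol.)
Yes, S, F are left-recursive

S → S F: LEFT RECURSIVE (starts with S)
F → ;: starts with ';'
C → ; S: starts with ';'
F → F C: LEFT RECURSIVE (starts with F)
S → F + F: starts with F

The grammar has direct left recursion on: S, F.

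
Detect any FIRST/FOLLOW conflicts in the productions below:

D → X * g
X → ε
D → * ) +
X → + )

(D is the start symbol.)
No FIRST/FOLLOW conflicts.

A FIRST/FOLLOW conflict occurs when a non-terminal N has a nullable alternative N → β (β ⇒* ε) and another alternative N → α with FIRST(α) ∩ FOLLOW(N) ≠ ∅: on such a lookahead the parser cannot decide between expanding α and letting N vanish via β.

Nullable non-terminals: X.

X: nullable alternative(s) X → ε; FOLLOW(X) = { '*' }
  X → ε: FIRST \ {ε} = { } — this is the only nullable alternative, skip
  X → + ): FIRST \ {ε} = { '+' } — disjoint from FOLLOW(X)

D has no nullable alternative, so no FIRST/FOLLOW check is needed there.

No FIRST/FOLLOW conflicts found.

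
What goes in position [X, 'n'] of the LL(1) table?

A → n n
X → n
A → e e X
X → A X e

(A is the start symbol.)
X → n, X → A X e

To find M[X, 'n'], we find productions for X where 'n' is in the predict set (PREDICT(N → α) = (FIRST(α) \ {ε}) ∪ (FOLLOW(N) if α ⇒* ε)).

Relevant sets:
  FIRST(A) = { 'e', 'n' }

X → n: PREDICT = { 'n' }
  'n' is in predict set, so this production goes in M[X, 'n']
X → A X e: PREDICT = { 'e', 'n' }
  'n' is in predict set, so this production goes in M[X, 'n']

M[X, 'n'] = X → n, X → A X e  (a multiply-defined cell — the grammar is not LL(1))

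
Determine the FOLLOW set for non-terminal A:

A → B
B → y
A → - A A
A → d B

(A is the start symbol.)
A is the start symbol, so $ ∈ FOLLOW(A).
In A → - A A: A is followed by A, add FIRST(A) \ {ε} = { '-', 'd', 'y' }
In A → - A A: A is at the end; this adds FOLLOW(A) to itself — nothing new

Taking the union: FOLLOW(A) = { $, '-', 'd', 'y' }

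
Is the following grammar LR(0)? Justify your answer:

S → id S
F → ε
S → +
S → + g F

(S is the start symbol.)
No. Shift-reduce conflict between [S → + .] and [S → + . g F]

A grammar is LR(0) if no state in the canonical LR(0) collection has:
  - both a shift item (dot before a terminal) and a complete item (shift-reduce conflict), or
  - two or more complete items (reduce-reduce conflict; the accept item [S' → S .] counts as a complete item here).

Augment with S' → S and build the canonical LR(0) collection (I0 = CLOSURE({[S' → . S]}), then GOTO on every symbol after a dot until no new states appear). It has 7 states:
  I0: { [S → . + g F], [S → . +], [S → . id S], [S' → . S] }  — shift
  I1: { [S → + . g F], [S → + .] }  — shift, reduce
  I2: { [S' → S .] }  — accept
  I3: { [S → . + g F], [S → . +], [S → . id S], [S → id . S] }  — shift
  I4: { [S → id S .] }  — reduce
  I5: { [F → .], [S → + g . F] }  — reduce
  I6: { [S → + g F .] }  — reduce

Conflict in state I1:
  Shift-reduce conflict between [S → + .] and [S → + . g F]
So the grammar is NOT LR(0).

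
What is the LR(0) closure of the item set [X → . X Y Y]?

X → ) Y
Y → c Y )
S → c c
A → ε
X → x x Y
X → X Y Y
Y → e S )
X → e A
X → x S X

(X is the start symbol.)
{ [X → . ) Y], [X → . X Y Y], [X → . e A], [X → . x S X], [X → . x x Y] }

To compute CLOSURE, for each item [A → α.Bβ] where B is a non-terminal, add [B → .γ] for all productions B → γ; repeat for the newly added items until nothing changes.

Start with: [X → . X Y Y]
  [X → . X Y Y] has the dot before X: add [X → . ) Y], [X → . x x Y], [X → . e A], [X → . x S X]
No further items can be added.

CLOSURE = { [X → . ) Y], [X → . X Y Y], [X → . e A], [X → . x S X], [X → . x x Y] }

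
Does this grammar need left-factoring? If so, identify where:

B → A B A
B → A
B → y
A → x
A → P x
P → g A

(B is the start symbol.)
Yes, B has productions with common prefix 'A'

Left-factoring is needed when two productions for the same non-terminal
share a common prefix on the right-hand side.

Productions for B:
  B → A B A
  B → A
  B → y
Productions for A:
  A → x
  A → P x

Found common prefix 'A' in productions for B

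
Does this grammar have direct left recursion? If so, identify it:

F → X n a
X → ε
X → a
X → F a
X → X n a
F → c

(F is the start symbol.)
Yes, X is left-recursive

Direct left recursion occurs when N → N α for some non-terminal N (the right-hand side begins with the left-hand side itself).

F → X n a: starts with X
X → ε: starts with ε
X → a: starts with a
X → F a: starts with F
X → X n a: LEFT RECURSIVE (starts with X)
F → c: starts with c

The grammar has direct left recursion on: X.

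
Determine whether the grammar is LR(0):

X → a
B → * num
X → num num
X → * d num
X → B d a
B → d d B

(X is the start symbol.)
A grammar is LR(0) if no state in the canonical LR(0) collection has:
  - both a shift item (dot before a terminal) and a complete item (shift-reduce conflict), or
  - two or more complete items (reduce-reduce conflict; the accept item [X' → X .] counts as a complete item here).

Augment with X' → X and build the canonical LR(0) collection (I0 = CLOSURE({[X' → . X]}), then GOTO on every symbol after a dot until no new states appear). It has 16 states:
  I0: { [B → . * num], [B → . d d B], [X → . * d num], [X → . B d a], [X → . a], [X → . num num], [X' → . X] }  — shift
  I1: { [B → * . num], [X → * . d num] }  — shift
  I2: { [X → B . d a] }  — shift
  I3: { [X' → X .] }  — accept
  I4: { [X → a .] }  — reduce
  I5: { [B → d . d B] }  — shift
  I6: { [X → num . num] }  — shift
  I7: { [X → num num .] }  — reduce
  I8: { [B → . * num], [B → . d d B], [B → d d . B] }  — shift
  I9: { [B → * . num] }  — shift
  I10: { [B → d d B .] }  — reduce
  I11: { [B → * num .] }  — reduce
  I12: { [X → B d . a] }  — shift
  I13: { [X → B d a .] }  — reduce
  I14: { [X → * d . num] }  — shift
  I15: { [X → * d num .] }  — reduce

Every state is either a pure shift/goto state or contains exactly one complete item and nothing to shift — no conflicts. The grammar is LR(0).

Answer: Yes, the grammar is LR(0)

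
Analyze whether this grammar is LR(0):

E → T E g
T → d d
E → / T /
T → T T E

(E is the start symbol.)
No. Shift-reduce conflict between [T → T T E .] and [E → T E . g]

A grammar is LR(0) if no state in the canonical LR(0) collection has:
  - both a shift item (dot before a terminal) and a complete item (shift-reduce conflict), or
  - two or more complete items (reduce-reduce conflict; the accept item [E' → E .] counts as a complete item here).

Augment with E' → E and build the canonical LR(0) collection (I0 = CLOSURE({[E' → . E]}), then GOTO on every symbol after a dot until no new states appear). It has 14 states:
  I0: { [E → . / T /], [E → . T E g], [E' → . E], [T → . T T E], [T → . d d] }  — shift
  I1: { [E → / . T /], [T → . T T E], [T → . d d] }  — shift
  I2: { [E' → E .] }  — accept
  I3: { [E → . / T /], [E → . T E g], [E → T . E g], [T → . T T E], [T → . d d], [T → T . T E] }  — shift
  I4: { [T → d . d] }  — shift
  I5: { [T → d d .] }  — reduce
  I6: { [E → T E . g] }  — shift
  I7: { [E → . / T /], [E → . T E g], [E → T . E g], [T → . T T E], [T → . d d], [T → T . T E], [T → T T . E] }  — shift
  I8: { [E → T E . g], [T → T T E .] }  — shift, reduce
  I9: { [E → T E g .] }  — reduce
  I10: { [E → / T . /], [T → . T T E], [T → . d d], [T → T . T E] }  — shift
  I11: { [E → / T / .] }  — reduce
  I12: { [E → . / T /], [E → . T E g], [T → . T T E], [T → . d d], [T → T . T E], [T → T T . E] }  — shift
  I13: { [T → T T E .] }  — reduce

Conflict in state I8:
  Shift-reduce conflict between [T → T T E .] and [E → T E . g]
So the grammar is NOT LR(0).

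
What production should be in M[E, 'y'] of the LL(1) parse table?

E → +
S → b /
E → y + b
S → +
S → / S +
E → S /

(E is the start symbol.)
To find M[E, 'y'], we find productions for E where 'y' is in the predict set (PREDICT(N → α) = (FIRST(α) \ {ε}) ∪ (FOLLOW(N) if α ⇒* ε)).

Relevant sets:
  FIRST(S) = { '+', '/', 'b' }

E → +: PREDICT = { '+' }
E → y + b: PREDICT = { 'y' }
  'y' is in predict set, so this production goes in M[E, 'y']
E → S /: PREDICT = { '+', '/', 'b' }

M[E, 'y'] = E → y + b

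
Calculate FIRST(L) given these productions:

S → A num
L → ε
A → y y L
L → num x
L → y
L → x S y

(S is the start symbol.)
{ 'num', 'x', 'y', ε }

To compute FIRST(L), examine every production with L on the left-hand side, reading each right-hand side left to right until a non-nullable symbol is reached.

From L → ε:
  - ε-production, so ε ∈ FIRST(L)
From L → num x:
  - num is a terminal: add 'num' and stop
From L → y:
  - y is a terminal: add 'y' and stop
From L → x S y:
  - x is a terminal: add 'x' and stop

Collecting: FIRST(L) = { 'num', 'x', 'y', ε }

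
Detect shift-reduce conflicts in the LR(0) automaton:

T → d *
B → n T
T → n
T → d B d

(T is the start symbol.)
A shift-reduce conflict occurs when an LR(0) state has both:
  - a complete (reduce) item [A → α .] (dot at the end), and
  - a shift item [B → β . c γ] (dot before a terminal).

Augment with T' → T and build the canonical LR(0) collection (I0 = CLOSURE({[T' → . T]}), then GOTO on every symbol after a dot until no new states appear). It has 9 states:
  I0: { [T → . d *], [T → . d B d], [T → . n], [T' → . T] }  — shift
  I1: { [T' → T .] }  — accept
  I2: { [B → . n T], [T → d . *], [T → d . B d] }  — shift
  I3: { [T → n .] }  — reduce
  I4: { [T → d * .] }  — reduce
  I5: { [T → d B . d] }  — shift
  I6: { [B → n . T], [T → . d *], [T → . d B d], [T → . n] }  — shift
  I7: { [B → n T .] }  — reduce
  I8: { [T → d B d .] }  — reduce

No state contains both a complete item and a shift item.

Answer: No shift-reduce conflicts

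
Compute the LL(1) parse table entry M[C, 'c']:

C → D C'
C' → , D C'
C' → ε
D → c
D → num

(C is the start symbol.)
To find M[C, 'c'], we find productions for C where 'c' is in the predict set (PREDICT(N → α) = (FIRST(α) \ {ε}) ∪ (FOLLOW(N) if α ⇒* ε)).

Relevant sets:
  FIRST(D) = { 'c', 'num' }

C → D C': PREDICT = { 'c', 'num' }
  'c' is in predict set, so this production goes in M[C, 'c']

M[C, 'c'] = C → D C'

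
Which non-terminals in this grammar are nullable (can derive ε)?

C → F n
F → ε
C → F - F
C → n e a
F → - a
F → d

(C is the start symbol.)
{ 'F' }

A non-terminal is nullable if it can derive ε (the empty string): either it has an ε-production, or it has a production whose right-hand side consists entirely of nullable non-terminals.

ε-productions: F → ε
So F is immediately nullable.
No further non-terminal can be added: every production for the remaining non-terminals contains a terminal or a non-nullable non-terminal.
Nullable = { 'F' }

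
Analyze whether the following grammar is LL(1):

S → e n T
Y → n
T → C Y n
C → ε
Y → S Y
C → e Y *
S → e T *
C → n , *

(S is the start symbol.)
Relevant sets:
  FIRST(S) = { 'e' }
  FOLLOW(C) = { 'e', 'n' }

For S:
  PREDICT(S → e n T) = { 'e' }
  PREDICT(S → e T '*') = { 'e' }
For Y:
  PREDICT(Y → n) = { 'n' }
  PREDICT(Y → S Y) = { 'e' }
For C:
  PREDICT(C → ε) = { 'e', 'n' }
  PREDICT(C → e Y '*') = { 'e' }
  PREDICT(C → n ',' '*') = { 'n' }
T has a single production, so nothing to check there.

Conflict found: Predict set conflict for S: { 'e' }
The grammar is NOT LL(1).

Answer: No. Predict set conflict for S: { 'e' }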